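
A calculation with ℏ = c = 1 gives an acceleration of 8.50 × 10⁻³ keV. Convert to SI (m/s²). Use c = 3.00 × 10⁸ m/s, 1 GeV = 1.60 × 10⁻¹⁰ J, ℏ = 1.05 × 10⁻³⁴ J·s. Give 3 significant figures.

Acceleration is [L]/[T]² = c·[E]/ℏ.
1 GeV → c/ℏ × (1 GeV in J) = 4.57 × 10³² m/s².
Convert the energy scale: 8.50 × 10⁻³ keV = 8.50 × 10⁻⁹ GeV.
Result: 8.50 × 10⁻⁹ × 4.57 × 10³² = 3.89 × 10²⁴ m/s².

3.89 × 10²⁴ m/s²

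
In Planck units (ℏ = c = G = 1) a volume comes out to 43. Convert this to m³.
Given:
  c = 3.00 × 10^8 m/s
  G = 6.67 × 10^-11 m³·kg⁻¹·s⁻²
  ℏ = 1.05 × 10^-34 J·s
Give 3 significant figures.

1.80 × 10^-103 m³

One Planck volume: V_P = (ℏG/c³)^(3/2) = 4.18 × 10^-105 m³.
43 × 4.18 × 10^-105 m³ = 1.80 × 10^-103 m³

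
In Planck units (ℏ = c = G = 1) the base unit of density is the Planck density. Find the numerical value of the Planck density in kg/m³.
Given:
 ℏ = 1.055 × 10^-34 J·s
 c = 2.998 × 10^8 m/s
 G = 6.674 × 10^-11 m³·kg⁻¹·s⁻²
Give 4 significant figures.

ρ_P = c⁵/(ℏG²)
  = 2.422 × 10^42 / 4.699 × 10^-55
  = 5.154 × 10^96 kg/m³

5.154 × 10^96 kg/m³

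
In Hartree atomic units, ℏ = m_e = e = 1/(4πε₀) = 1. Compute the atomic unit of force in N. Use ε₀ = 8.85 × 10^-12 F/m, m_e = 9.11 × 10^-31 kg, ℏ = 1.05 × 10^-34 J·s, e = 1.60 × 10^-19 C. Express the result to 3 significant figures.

Dimensional analysis gives F_au = E_h/a₀ = m_e²e⁶/((4πε₀)³ℏ⁴).
E_h = 4.38 × 10^-18 J
a₀ = 5.26 × 10^-11 m
E_h/a₀ = 8.33 × 10^-8 N

8.33 × 10^-8 N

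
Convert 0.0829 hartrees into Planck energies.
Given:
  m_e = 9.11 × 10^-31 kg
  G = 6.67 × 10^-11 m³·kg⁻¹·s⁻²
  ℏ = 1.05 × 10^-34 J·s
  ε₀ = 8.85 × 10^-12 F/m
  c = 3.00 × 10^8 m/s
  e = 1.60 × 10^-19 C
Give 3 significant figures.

hartree: E_h = m_e e⁴/(4πε₀ℏ)² = 4.38 × 10^-18 J
Planck energy: E_P = √(ℏc⁵/G) = 1.96 × 10^9 J
0.0829 × 4.38 × 10^-18 / 1.96 × 10^9 = 1.86 × 10^-28

1.86 × 10^-28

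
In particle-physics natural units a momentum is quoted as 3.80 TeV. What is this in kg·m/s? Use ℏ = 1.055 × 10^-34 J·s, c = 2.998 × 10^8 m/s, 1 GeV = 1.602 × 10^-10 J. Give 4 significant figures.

2.031 × 10^-15 kg·m/s

Momentum is [E]/c; divide by c.
1 GeV → 1/c × (1 GeV in J) = 5.344 × 10^-19 kg·m/s.
Convert the energy scale: 3.80 TeV = 3.80 × 10^3 GeV.
Result: 3.80 × 10^3 × 5.344 × 10^-19 = 2.031 × 10^-15 kg·m/s.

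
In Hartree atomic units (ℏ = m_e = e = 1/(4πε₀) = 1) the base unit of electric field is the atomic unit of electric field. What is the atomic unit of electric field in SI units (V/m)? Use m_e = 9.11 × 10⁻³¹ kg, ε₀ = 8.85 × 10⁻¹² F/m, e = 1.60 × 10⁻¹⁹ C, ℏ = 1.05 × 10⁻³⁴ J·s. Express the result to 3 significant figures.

5.20 × 10¹¹ V/m

E_au = E_h/(e a₀) = m_e²e⁵/((4πε₀)³ℏ⁴)
E_h = 4.38 × 10⁻¹⁸ J
a₀ = 5.26 × 10⁻¹¹ m
E_h/(e·a₀) = 5.20 × 10¹¹ V/m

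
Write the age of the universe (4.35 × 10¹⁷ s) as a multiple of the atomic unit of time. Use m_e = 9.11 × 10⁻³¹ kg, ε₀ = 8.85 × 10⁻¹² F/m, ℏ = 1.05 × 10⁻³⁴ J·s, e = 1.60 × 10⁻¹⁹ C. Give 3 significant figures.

1.81 × 10³⁴

atomic unit of time: τ_au = (4πε₀)²ℏ³/(m_e e⁴) = 2.40 × 10⁻¹⁷ s.
4.35 × 10¹⁷ / 2.40 × 10⁻¹⁷ = 1.81 × 10³⁴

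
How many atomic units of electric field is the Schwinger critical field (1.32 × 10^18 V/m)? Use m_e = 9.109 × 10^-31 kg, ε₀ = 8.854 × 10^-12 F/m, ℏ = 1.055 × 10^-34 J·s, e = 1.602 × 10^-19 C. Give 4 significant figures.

atomic unit of electric field: E_au = E_h/(e a₀) = m_e²e⁵/((4πε₀)³ℏ⁴) = 5.131 × 10^11 V/m.
1.32 × 10^18 / 5.131 × 10^11 = 2.573 × 10^6

2.573 × 10^6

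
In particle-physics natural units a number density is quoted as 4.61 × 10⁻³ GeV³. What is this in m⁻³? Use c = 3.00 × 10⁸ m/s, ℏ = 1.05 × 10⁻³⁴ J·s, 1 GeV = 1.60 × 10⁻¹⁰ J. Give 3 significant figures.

Number density is [L]⁻³ = [E]³/(ℏc)³.
1 GeV³ → 1/(ℏc)³ × (1 GeV in J)³ = 1.31 × 10⁴⁷ m⁻³.
Result: 4.61 × 10⁻³ × 1.31 × 10⁴⁷ = 6.04 × 10⁴⁴ m⁻³.

6.04 × 10⁴⁴ m⁻³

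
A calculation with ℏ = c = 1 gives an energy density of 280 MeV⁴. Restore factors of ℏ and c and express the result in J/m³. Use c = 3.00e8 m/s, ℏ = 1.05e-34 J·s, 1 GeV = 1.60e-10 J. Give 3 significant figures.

5.87e27 J/m³

[E]/[L]³ = [E]⁴/(ℏc)³; restore (ℏc)⁻³.
1 GeV⁴ → 1/(ℏc)³ × (1 GeV in J)⁴ = 2.10e37 J/m³.
Convert the energy scale: 280 MeV⁴ = 2.80e-10 GeV⁴.
Result: 2.80e-10 × 2.10e37 = 5.87e27 J/m³.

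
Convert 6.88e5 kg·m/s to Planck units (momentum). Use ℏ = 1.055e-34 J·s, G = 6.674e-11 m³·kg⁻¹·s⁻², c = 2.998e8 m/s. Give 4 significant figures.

Planck momentum: p_P = √(ℏc³/G) = 6.527 kg·m/s.
6.88e5 / 6.527 = 1.054e5

1.054e5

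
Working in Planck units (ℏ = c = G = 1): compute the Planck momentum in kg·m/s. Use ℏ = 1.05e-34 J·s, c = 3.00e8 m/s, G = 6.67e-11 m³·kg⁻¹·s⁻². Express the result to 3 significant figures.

Dimensional analysis gives p_P = √(ℏc³/G).
  = √(42.5)
  = 6.52 kg·m/s

6.52 kg·m/s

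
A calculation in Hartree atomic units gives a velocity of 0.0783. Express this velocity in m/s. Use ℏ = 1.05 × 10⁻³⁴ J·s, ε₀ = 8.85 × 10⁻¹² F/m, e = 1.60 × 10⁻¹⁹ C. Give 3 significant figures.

One atomic unit of velocity: v_au = e²/(4πε₀ℏ) = 2.19 × 10⁶ m/s.
0.0783 × 2.19 × 10⁶ m/s = 1.72 × 10⁵ m/s

1.72 × 10⁵ m/s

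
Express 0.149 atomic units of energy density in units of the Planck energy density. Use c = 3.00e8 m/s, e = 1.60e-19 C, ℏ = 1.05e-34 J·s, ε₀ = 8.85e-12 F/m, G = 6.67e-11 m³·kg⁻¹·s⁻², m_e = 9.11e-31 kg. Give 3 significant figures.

atomic unit of energy density: u_au = E_h/a₀³ = m_e⁴e¹⁰/((4πε₀)⁵ℏ⁸) = 3.01e13 J/m³
Planck energy density: u_P = c⁷/(ℏG²) = 4.68e113 J/m³
0.149 × 3.01e13 / 4.68e113 = 9.59e-102

9.59e-102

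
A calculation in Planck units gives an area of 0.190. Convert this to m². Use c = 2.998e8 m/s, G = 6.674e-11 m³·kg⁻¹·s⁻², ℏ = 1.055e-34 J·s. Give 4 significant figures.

One Planck area: A_P = ℏG/c³ = 2.613e-70 m².
0.190 × 2.613e-70 m² = 4.965e-71 m²

4.965e-71 m²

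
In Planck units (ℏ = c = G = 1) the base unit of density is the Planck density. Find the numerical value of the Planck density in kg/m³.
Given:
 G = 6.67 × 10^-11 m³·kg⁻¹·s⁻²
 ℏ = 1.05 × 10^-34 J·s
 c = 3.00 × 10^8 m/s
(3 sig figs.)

5.20 × 10^96 kg/m³

ρ_P = c⁵/(ℏG²)
  = 2.43 × 10^42 / 4.67 × 10^-55
  = 5.20 × 10^96 kg/m³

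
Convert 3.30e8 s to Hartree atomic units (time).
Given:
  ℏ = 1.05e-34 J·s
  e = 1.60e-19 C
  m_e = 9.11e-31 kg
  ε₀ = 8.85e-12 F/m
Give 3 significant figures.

1.38e25

atomic unit of time: τ_au = (4πε₀)²ℏ³/(m_e e⁴) = 2.40e-17 s.
3.30e8 / 2.40e-17 = 1.38e25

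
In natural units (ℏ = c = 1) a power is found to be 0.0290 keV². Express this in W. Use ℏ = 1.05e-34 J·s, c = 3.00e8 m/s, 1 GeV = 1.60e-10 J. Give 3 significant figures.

Power is [E]/[T] = [E]²/ℏ.
1 GeV² → 1/ℏ × (1 GeV in J)² = 2.44e14 W.
Convert the energy scale: 0.0290 keV² = 2.90e-14 GeV².
Result: 2.90e-14 × 2.44e14 = 7.07 W.

7.07 W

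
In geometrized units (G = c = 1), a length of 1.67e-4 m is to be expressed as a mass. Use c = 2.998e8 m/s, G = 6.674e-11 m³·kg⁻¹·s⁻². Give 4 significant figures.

Length → mass via c²/G.
1.67e-4 m × (c²/G) = 2.249e23 kg

2.249e23 kg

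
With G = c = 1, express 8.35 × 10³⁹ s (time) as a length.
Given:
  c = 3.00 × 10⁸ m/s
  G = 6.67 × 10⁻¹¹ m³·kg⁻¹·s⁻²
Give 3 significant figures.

2.50 × 10⁴⁸ m

Time → length via c.
8.35 × 10³⁹ s × (c) = 2.50 × 10⁴⁸ m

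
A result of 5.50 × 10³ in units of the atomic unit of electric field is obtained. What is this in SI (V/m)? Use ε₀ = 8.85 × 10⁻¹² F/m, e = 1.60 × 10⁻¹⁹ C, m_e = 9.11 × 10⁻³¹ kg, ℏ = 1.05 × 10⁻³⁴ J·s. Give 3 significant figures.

One atomic unit of electric field: E_au = E_h/(e a₀) = m_e²e⁵/((4πε₀)³ℏ⁴) = 5.20 × 10¹¹ V/m.
5.50 × 10³ × 5.20 × 10¹¹ V/m = 2.86 × 10¹⁵ V/m

2.86 × 10¹⁵ V/m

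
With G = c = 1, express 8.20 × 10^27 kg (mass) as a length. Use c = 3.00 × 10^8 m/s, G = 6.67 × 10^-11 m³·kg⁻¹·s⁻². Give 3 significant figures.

6.08 m

In G = c = 1 units mass has dimensions of length; the conversion factor is G/c².
8.20 × 10^27 kg × (G/c²) = 6.08 m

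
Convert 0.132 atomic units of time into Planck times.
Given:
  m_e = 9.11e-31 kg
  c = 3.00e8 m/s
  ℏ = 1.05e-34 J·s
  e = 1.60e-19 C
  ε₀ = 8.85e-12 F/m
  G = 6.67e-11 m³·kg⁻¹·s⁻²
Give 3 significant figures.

5.90e25

atomic unit of time: τ_au = (4πε₀)²ℏ³/(m_e e⁴) = 2.40e-17 s
Planck time: t_P = √(ℏG/c⁵) = 5.37e-44 s
0.132 × 2.40e-17 / 5.37e-44 = 5.90e25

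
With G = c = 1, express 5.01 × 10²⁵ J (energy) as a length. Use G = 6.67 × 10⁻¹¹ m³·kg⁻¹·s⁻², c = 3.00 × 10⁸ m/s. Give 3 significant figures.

Energy → length via G/c⁴.
5.01 × 10²⁵ J × (G/c⁴) = 4.13 × 10⁻¹⁹ m

4.13 × 10⁻¹⁹ m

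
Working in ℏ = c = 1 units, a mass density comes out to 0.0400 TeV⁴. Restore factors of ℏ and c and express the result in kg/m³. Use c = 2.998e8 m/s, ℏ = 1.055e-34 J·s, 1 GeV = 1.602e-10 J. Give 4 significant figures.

9.264e30 kg/m³

Mass density is [E]/(c²[L]³) = [E]⁴/(ℏ³c⁵).
1 GeV⁴ → 1/(ℏ³c⁵) × (1 GeV in J)⁴ = 2.316e20 kg/m³.
Convert the energy scale: 0.0400 TeV⁴ = 4.00e10 GeV⁴.
Result: 4.00e10 × 2.316e20 = 9.264e30 kg/m³.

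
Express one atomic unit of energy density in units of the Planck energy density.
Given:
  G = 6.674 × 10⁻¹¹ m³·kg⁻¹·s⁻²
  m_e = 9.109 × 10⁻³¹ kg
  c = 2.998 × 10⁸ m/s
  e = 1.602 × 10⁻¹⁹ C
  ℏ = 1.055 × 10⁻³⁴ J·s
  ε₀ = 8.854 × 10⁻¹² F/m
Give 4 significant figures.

atomic unit of energy density: u_au = E_h/a₀³ = m_e⁴e¹⁰/((4πε₀)⁵ℏ⁸) = 2.929 × 10¹³ J/m³
Planck energy density: u_P = c⁷/(ℏG²) = 4.632 × 10¹¹³ J/m³
ratio = 2.929 × 10¹³ / 4.632 × 10¹¹³ = 6.323 × 10⁻¹⁰¹

6.323 × 10⁻¹⁰¹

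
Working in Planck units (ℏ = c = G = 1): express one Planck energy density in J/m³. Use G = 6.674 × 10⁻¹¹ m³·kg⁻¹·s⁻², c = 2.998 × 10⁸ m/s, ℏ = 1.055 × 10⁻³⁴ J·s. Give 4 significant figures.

The unique combination of the constants set to 1 with dimensions of energy density is u_P = c⁷/(ℏG²).
  = 2.177 × 10⁵⁹ / 4.699 × 10⁻⁵⁵
  = 4.632 × 10¹¹³ J/m³

4.632 × 10¹¹³ J/m³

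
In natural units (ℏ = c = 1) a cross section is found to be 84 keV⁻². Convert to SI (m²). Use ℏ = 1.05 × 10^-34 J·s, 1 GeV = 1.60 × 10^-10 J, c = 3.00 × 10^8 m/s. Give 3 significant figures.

Area is [L]² = [E]⁻²·(ℏc)²; restore (ℏc)².
1 GeV⁻² → (ℏc)² × (1 GeV in J)⁻² = 3.88 × 10^-32 m².
Convert the energy scale: 84 keV⁻² = 8.40 × 10^13 GeV⁻².
Result: 8.40 × 10^13 × 3.88 × 10^-32 = 3.26 × 10^-18 m².

3.26 × 10^-18 m²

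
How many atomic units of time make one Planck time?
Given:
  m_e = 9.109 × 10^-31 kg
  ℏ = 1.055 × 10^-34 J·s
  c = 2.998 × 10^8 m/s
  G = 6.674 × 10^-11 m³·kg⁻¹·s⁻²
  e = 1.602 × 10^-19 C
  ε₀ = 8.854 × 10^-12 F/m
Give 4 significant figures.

2.225 × 10^-27

Planck time: t_P = √(ℏG/c⁵) = 5.392 × 10^-44 s
atomic unit of time: τ_au = (4πε₀)²ℏ³/(m_e e⁴) = 2.423 × 10^-17 s
ratio = 5.392 × 10^-44 / 2.423 × 10^-17 = 2.225 × 10^-27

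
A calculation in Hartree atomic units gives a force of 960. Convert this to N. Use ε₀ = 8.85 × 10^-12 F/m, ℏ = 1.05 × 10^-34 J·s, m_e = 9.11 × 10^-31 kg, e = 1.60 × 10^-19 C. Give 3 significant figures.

7.99 × 10^-5 N

One atomic unit of force: F_au = E_h/a₀ = m_e²e⁶/((4πε₀)³ℏ⁴) = 8.33 × 10^-8 N.
960 × 8.33 × 10^-8 N = 7.99 × 10^-5 N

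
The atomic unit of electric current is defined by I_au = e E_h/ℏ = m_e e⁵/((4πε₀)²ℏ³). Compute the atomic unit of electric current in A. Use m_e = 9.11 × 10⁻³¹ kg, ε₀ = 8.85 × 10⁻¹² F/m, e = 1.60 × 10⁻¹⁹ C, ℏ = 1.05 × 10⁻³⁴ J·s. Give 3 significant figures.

6.67 × 10⁻³ A

I_au = e E_h/ℏ = m_e e⁵/((4πε₀)²ℏ³)
E_h = 4.38 × 10⁻¹⁸ J
e·E_h/ℏ = 6.67 × 10⁻³ A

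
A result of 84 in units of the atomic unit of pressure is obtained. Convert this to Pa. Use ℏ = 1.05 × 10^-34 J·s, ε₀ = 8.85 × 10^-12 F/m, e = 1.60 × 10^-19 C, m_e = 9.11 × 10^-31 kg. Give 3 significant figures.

One atomic unit of pressure: P_au = E_h/a₀³ = m_e⁴e¹⁰/((4πε₀)⁵ℏ⁸) = 3.01 × 10^13 Pa.
84 × 3.01 × 10^13 Pa = 2.53 × 10^15 Pa

2.53 × 10^15 Pa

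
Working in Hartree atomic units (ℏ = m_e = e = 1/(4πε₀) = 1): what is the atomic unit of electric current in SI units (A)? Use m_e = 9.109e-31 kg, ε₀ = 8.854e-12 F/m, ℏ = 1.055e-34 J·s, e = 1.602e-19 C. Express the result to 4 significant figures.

The unique combination of the constants set to 1 with dimensions of current is I_au = e E_h/ℏ = m_e e⁵/((4πε₀)²ℏ³).
E_h = 4.354e-18 J
e·E_h/ℏ = 6.612e-3 A

6.612e-3 A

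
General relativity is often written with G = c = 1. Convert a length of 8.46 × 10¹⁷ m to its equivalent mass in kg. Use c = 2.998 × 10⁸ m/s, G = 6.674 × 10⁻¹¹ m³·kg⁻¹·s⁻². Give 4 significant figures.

Length → mass via c²/G.
8.46 × 10¹⁷ m × (c²/G) = 1.139 × 10⁴⁵ kg

1.139 × 10⁴⁵ kg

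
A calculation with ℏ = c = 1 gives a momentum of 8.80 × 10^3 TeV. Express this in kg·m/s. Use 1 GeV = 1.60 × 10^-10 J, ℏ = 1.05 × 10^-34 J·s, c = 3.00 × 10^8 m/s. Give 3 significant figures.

4.69 × 10^-12 kg·m/s

Momentum is [E]/c; divide by c.
1 GeV → 1/c × (1 GeV in J) = 5.33 × 10^-19 kg·m/s.
Convert the energy scale: 8.80 × 10^3 TeV = 8.80 × 10^6 GeV.
Result: 8.80 × 10^6 × 5.33 × 10^-19 = 4.69 × 10^-12 kg·m/s.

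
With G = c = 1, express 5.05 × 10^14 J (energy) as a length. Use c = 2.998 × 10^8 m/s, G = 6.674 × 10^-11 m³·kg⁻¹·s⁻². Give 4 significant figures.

4.172 × 10^-30 m

Energy → length via G/c⁴.
5.05 × 10^14 J × (G/c⁴) = 4.172 × 10^-30 m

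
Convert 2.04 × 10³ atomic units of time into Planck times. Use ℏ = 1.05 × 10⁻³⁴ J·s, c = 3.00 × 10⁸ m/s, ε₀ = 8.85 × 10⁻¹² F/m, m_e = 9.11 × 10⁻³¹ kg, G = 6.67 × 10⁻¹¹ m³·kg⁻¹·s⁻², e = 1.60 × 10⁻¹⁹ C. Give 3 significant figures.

9.11 × 10²⁹

atomic unit of time: τ_au = (4πε₀)²ℏ³/(m_e e⁴) = 2.40 × 10⁻¹⁷ s
Planck time: t_P = √(ℏG/c⁵) = 5.37 × 10⁻⁴⁴ s
2.04 × 10³ × 2.40 × 10⁻¹⁷ / 5.37 × 10⁻⁴⁴ = 9.11 × 10²⁹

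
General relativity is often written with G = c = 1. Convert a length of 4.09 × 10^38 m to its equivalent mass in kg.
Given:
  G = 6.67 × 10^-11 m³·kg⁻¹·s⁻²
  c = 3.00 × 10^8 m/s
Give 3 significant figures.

5.52 × 10^65 kg

Length → mass via c²/G.
4.09 × 10^38 m × (c²/G) = 5.52 × 10^65 kg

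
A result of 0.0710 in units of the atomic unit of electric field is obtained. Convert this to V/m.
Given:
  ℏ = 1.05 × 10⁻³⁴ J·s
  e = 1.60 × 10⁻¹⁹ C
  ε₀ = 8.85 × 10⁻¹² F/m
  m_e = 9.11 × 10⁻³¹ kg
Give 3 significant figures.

One atomic unit of electric field: E_au = E_h/(e a₀) = m_e²e⁵/((4πε₀)³ℏ⁴) = 5.20 × 10¹¹ V/m.
0.0710 × 5.20 × 10¹¹ V/m = 3.70 × 10¹⁰ V/m

3.70 × 10¹⁰ V/m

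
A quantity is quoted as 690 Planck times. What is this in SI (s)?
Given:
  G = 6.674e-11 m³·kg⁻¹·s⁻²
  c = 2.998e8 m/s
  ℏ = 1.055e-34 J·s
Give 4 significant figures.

3.720e-41 s

One Planck time: t_P = √(ℏG/c⁵) = 5.392e-44 s.
690 × 5.392e-44 s = 3.720e-41 s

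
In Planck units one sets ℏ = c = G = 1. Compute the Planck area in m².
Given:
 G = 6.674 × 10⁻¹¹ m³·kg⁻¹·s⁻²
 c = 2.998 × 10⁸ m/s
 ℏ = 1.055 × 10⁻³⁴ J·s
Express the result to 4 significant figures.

A_P = ℏG/c³
  = 7.041 × 10⁻⁴⁵ / 2.695 × 10²⁵
  = 2.613 × 10⁻⁷⁰ m²

2.613 × 10⁻⁷⁰ m²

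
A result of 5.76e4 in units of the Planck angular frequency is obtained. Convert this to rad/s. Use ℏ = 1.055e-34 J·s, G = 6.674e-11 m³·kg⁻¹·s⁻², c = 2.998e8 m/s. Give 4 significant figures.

1.068e48 rad/s

One Planck angular frequency: ω_P = √(c⁵/(ℏG)) = 1.855e43 rad/s.
5.76e4 × 1.855e43 rad/s = 1.068e48 rad/s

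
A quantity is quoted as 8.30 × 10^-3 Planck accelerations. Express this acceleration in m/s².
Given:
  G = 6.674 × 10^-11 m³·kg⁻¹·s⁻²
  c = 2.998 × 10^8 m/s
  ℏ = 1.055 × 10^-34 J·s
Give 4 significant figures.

4.615 × 10^49 m/s²

One Planck acceleration: a_P = √(c⁷/(ℏG)) = 5.560 × 10^51 m/s².
8.30 × 10^-3 × 5.560 × 10^51 m/s² = 4.615 × 10^49 m/s²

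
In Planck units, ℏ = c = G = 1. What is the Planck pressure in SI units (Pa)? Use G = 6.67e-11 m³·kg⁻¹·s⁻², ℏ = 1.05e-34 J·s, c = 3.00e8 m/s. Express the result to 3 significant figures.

4.68e113 Pa

From ℏ = c = G = 1 the pressure scale is p_P = c⁷/(ℏG²).
  = 2.19e59 / 4.67e-55
  = 4.68e113 Pa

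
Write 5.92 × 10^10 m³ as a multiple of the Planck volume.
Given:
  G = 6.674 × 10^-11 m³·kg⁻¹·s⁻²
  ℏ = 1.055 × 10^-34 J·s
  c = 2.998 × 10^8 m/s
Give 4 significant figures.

1.402 × 10^115

Planck volume: V_P = (ℏG/c³)^(3/2) = 4.224 × 10^-105 m³.
5.92 × 10^10 / 4.224 × 10^-105 = 1.402 × 10^115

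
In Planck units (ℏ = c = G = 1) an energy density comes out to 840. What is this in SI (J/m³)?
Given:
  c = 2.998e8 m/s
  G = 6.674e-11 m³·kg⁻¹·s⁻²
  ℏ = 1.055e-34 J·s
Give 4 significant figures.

3.891e116 J/m³

One Planck energy density: u_P = c⁷/(ℏG²) = 4.632e113 J/m³.
840 × 4.632e113 J/m³ = 3.891e116 J/m³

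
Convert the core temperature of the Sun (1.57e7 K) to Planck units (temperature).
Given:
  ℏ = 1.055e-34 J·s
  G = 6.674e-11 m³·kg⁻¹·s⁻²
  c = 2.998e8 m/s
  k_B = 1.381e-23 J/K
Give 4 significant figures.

1.108e-25

Planck temperature: T_P = √(ℏc⁵/G) / k_B = 1.417e32 K.
1.57e7 / 1.417e32 = 1.108e-25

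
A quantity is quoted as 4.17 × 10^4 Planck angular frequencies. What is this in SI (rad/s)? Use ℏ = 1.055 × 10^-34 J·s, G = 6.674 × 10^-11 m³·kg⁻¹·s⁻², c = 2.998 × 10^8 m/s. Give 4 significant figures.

One Planck angular frequency: ω_P = √(c⁵/(ℏG)) = 1.855 × 10^43 rad/s.
4.17 × 10^4 × 1.855 × 10^43 rad/s = 7.734 × 10^47 rad/s

7.734 × 10^47 rad/s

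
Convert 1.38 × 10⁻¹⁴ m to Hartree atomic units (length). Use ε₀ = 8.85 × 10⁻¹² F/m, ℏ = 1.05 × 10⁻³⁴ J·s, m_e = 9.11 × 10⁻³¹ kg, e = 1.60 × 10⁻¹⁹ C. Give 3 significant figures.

2.62 × 10⁻⁴

Bohr radius: a₀ = 4πε₀ℏ²/(m_e e²) = 5.26 × 10⁻¹¹ m.
1.38 × 10⁻¹⁴ / 5.26 × 10⁻¹¹ = 2.62 × 10⁻⁴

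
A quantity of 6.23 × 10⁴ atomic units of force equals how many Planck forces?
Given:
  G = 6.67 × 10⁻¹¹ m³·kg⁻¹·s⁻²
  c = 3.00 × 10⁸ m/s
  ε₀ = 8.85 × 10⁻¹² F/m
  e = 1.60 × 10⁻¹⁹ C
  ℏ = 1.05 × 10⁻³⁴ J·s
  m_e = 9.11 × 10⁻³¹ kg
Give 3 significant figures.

atomic unit of force: F_au = E_h/a₀ = m_e²e⁶/((4πε₀)³ℏ⁴) = 8.33 × 10⁻⁸ N
Planck force: F_P = c⁴/G = 1.21 × 10⁴⁴ N
6.23 × 10⁴ × 8.33 × 10⁻⁸ / 1.21 × 10⁴⁴ = 4.27 × 10⁻⁴⁷

4.27 × 10⁻⁴⁷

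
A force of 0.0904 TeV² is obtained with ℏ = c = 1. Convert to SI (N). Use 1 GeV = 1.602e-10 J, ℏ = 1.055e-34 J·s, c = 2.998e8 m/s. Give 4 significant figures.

Force is [E]/[L] = [E]²/(ℏc); restore (ℏc)⁻¹.
1 GeV² → 1/(ℏc) × (1 GeV in J)² = 8.114e5 N.
Convert the energy scale: 0.0904 TeV² = 9.04e4 GeV².
Result: 9.04e4 × 8.114e5 = 7.335e10 N.

7.335e10 N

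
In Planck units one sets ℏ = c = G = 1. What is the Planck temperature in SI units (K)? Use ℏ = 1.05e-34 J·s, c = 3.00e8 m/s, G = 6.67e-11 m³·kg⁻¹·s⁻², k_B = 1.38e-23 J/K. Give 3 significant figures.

T_P = √(ℏc⁵/G) / k_B
  = √(3.83e18) × 7.25e22
  = 1.42e32 K

1.42e32 K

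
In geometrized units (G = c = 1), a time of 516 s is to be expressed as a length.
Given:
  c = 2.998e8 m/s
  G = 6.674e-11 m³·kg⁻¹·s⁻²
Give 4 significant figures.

Time → length via c.
516 s × (c) = 1.547e11 m

1.547e11 m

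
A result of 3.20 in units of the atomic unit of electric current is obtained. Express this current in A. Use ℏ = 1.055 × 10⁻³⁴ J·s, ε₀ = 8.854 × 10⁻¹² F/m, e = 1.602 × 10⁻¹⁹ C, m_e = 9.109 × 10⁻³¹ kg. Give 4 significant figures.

0.02116 A

One atomic unit of electric current: I_au = e E_h/ℏ = m_e e⁵/((4πε₀)²ℏ³) = 6.612 × 10⁻³ A.
3.20 × 6.612 × 10⁻³ A = 0.02116 A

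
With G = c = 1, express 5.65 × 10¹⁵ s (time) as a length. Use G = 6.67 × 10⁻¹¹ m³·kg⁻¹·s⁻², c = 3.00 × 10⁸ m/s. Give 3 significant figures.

Time → length via c.
5.65 × 10¹⁵ s × (c) = 1.69 × 10²⁴ m

1.69 × 10²⁴ m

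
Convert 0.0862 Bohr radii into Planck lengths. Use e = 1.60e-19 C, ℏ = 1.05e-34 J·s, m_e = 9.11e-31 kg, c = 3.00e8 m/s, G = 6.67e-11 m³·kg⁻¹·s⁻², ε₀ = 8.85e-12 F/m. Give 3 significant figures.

2.81e23

Bohr radius: a₀ = 4πε₀ℏ²/(m_e e²) = 5.26e-11 m
Planck length: ℓ_P = √(ℏG/c³) = 1.61e-35 m
0.0862 × 5.26e-11 / 1.61e-35 = 2.81e23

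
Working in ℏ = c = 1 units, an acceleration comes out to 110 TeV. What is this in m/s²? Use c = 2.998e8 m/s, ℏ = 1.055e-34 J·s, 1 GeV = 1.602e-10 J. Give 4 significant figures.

5.008e37 m/s²

Acceleration is [L]/[T]² = c·[E]/ℏ.
1 GeV → c/ℏ × (1 GeV in J) = 4.552e32 m/s².
Convert the energy scale: 110 TeV = 1.10e5 GeV.
Result: 1.10e5 × 4.552e32 = 5.008e37 m/s².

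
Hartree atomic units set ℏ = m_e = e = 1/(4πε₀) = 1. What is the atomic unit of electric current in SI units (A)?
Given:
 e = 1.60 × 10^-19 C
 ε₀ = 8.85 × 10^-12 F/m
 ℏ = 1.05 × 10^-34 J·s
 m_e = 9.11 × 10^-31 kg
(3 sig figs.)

6.67 × 10^-3 A

Dimensional analysis gives I_au = e E_h/ℏ = m_e e⁵/((4πε₀)²ℏ³).
E_h = 4.38 × 10^-18 J
e·E_h/ℏ = 6.67 × 10^-3 A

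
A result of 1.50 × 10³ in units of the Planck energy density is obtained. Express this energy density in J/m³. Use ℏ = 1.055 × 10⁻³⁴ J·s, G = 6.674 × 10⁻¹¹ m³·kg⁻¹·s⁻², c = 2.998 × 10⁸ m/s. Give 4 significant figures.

6.948 × 10¹¹⁶ J/m³

One Planck energy density: u_P = c⁷/(ℏG²) = 4.632 × 10¹¹³ J/m³.
1.50 × 10³ × 4.632 × 10¹¹³ J/m³ = 6.948 × 10¹¹⁶ J/m³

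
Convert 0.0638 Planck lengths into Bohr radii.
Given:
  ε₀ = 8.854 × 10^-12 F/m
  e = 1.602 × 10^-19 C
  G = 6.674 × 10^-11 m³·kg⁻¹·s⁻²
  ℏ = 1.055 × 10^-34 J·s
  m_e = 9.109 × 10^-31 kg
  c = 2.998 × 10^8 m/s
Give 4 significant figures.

1.947 × 10^-26

Planck length: ℓ_P = √(ℏG/c³) = 1.616 × 10^-35 m
Bohr radius: a₀ = 4πε₀ℏ²/(m_e e²) = 5.297 × 10^-11 m
0.0638 × 1.616 × 10^-35 / 5.297 × 10^-11 = 1.947 × 10^-26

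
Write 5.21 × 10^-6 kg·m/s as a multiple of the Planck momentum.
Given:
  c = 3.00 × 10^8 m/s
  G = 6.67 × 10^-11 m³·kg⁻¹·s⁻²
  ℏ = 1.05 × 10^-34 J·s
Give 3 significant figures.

Planck momentum: p_P = √(ℏc³/G) = 6.52 kg·m/s.
5.21 × 10^-6 / 6.52 = 7.99 × 10^-7

7.99 × 10^-7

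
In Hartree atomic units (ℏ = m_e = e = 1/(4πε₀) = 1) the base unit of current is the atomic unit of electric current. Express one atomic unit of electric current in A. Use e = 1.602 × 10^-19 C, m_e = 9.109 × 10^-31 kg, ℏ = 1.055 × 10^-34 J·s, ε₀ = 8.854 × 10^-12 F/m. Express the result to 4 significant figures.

6.612 × 10^-3 A

I_au = e E_h/ℏ = m_e e⁵/((4πε₀)²ℏ³)
E_h = 4.354 × 10^-18 J
e·E_h/ℏ = 6.612 × 10^-3 A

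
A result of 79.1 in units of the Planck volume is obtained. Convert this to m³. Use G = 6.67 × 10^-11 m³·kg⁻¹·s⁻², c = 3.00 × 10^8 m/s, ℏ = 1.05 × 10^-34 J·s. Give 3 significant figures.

One Planck volume: V_P = (ℏG/c³)^(3/2) = 4.18 × 10^-105 m³.
79.1 × 4.18 × 10^-105 m³ = 3.30 × 10^-103 m³

3.30 × 10^-103 m³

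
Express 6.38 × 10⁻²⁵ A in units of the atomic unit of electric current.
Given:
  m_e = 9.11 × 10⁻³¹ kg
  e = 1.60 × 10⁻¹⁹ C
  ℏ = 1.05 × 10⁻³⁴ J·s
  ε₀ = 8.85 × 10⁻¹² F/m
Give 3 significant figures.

9.56 × 10⁻²³

atomic unit of electric current: I_au = e E_h/ℏ = m_e e⁵/((4πε₀)²ℏ³) = 6.67 × 10⁻³ A.
6.38 × 10⁻²⁵ / 6.67 × 10⁻³ = 9.56 × 10⁻²³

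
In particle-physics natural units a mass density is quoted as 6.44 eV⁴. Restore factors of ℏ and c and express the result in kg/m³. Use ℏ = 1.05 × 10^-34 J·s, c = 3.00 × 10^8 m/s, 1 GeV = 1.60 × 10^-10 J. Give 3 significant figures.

1.50 × 10^-15 kg/m³

Mass density is [E]/(c²[L]³) = [E]⁴/(ℏ³c⁵).
1 GeV⁴ → 1/(ℏ³c⁵) × (1 GeV in J)⁴ = 2.33 × 10^20 kg/m³.
Convert the energy scale: 6.44 eV⁴ = 6.44 × 10^-36 GeV⁴.
Result: 6.44 × 10^-36 × 2.33 × 10^20 = 1.50 × 10^-15 kg/m³.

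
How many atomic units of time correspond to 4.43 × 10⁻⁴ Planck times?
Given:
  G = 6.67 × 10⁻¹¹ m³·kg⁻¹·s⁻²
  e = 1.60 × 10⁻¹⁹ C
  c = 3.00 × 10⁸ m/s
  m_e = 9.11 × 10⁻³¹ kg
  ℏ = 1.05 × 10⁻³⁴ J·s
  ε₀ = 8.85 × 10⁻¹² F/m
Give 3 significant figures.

Planck time: t_P = √(ℏG/c⁵) = 5.37 × 10⁻⁴⁴ s
atomic unit of time: τ_au = (4πε₀)²ℏ³/(m_e e⁴) = 2.40 × 10⁻¹⁷ s
4.43 × 10⁻⁴ × 5.37 × 10⁻⁴⁴ / 2.40 × 10⁻¹⁷ = 9.92 × 10⁻³¹

9.92 × 10⁻³¹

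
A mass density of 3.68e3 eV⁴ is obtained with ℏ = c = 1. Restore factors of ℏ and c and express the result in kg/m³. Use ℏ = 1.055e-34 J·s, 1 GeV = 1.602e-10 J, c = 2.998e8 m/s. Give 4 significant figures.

8.523e-13 kg/m³

Mass density is [E]/(c²[L]³) = [E]⁴/(ℏ³c⁵).
1 GeV⁴ → 1/(ℏ³c⁵) × (1 GeV in J)⁴ = 2.316e20 kg/m³.
Convert the energy scale: 3.68e3 eV⁴ = 3.68e-33 GeV⁴.
Result: 3.68e-33 × 2.316e20 = 8.523e-13 kg/m³.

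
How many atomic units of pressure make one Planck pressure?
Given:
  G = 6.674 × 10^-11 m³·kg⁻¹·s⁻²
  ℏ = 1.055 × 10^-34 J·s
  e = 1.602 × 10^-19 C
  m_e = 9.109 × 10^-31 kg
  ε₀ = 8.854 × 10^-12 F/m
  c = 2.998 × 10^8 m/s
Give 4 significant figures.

Planck pressure: p_P = c⁷/(ℏG²) = 4.632 × 10^113 Pa
atomic unit of pressure: P_au = E_h/a₀³ = m_e⁴e¹⁰/((4πε₀)⁵ℏ⁸) = 2.929 × 10^13 Pa
ratio = 4.632 × 10^113 / 2.929 × 10^13 = 1.581 × 10^100

1.581 × 10^100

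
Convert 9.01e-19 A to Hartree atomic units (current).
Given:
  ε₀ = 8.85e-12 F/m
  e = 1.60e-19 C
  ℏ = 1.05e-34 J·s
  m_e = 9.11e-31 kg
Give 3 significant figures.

atomic unit of electric current: I_au = e E_h/ℏ = m_e e⁵/((4πε₀)²ℏ³) = 6.67e-3 A.
9.01e-19 / 6.67e-3 = 1.35e-16

1.35e-16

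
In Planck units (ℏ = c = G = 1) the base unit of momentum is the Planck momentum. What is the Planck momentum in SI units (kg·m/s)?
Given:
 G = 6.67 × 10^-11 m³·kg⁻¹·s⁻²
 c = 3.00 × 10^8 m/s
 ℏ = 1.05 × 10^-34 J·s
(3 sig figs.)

p_P = √(ℏc³/G)
  = √(42.5)
  = 6.52 kg·m/s

6.52 kg·m/s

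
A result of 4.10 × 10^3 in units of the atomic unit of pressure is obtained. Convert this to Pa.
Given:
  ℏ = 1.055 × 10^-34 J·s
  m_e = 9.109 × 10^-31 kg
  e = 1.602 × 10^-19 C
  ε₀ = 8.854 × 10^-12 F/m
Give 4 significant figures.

1.201 × 10^17 Pa

One atomic unit of pressure: P_au = E_h/a₀³ = m_e⁴e¹⁰/((4πε₀)⁵ℏ⁸) = 2.929 × 10^13 Pa.
4.10 × 10^3 × 2.929 × 10^13 Pa = 1.201 × 10^17 Pa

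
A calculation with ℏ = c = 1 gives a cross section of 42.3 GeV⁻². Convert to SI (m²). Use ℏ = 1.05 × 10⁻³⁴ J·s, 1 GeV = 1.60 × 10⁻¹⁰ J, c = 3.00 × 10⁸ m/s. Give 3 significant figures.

Area is [L]² = [E]⁻²·(ℏc)²; restore (ℏc)².
1 GeV⁻² → (ℏc)² × (1 GeV in J)⁻² = 3.88 × 10⁻³² m².
Result: 42.3 × 3.88 × 10⁻³² = 1.64 × 10⁻³⁰ m².

1.64 × 10⁻³⁰ m²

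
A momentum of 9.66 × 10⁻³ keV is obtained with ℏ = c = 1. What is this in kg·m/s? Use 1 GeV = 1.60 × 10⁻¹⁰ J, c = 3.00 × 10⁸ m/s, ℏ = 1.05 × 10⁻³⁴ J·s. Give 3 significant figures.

5.15 × 10⁻²⁷ kg·m/s

Momentum is [E]/c; divide by c.
1 GeV → 1/c × (1 GeV in J) = 5.33 × 10⁻¹⁹ kg·m/s.
Convert the energy scale: 9.66 × 10⁻³ keV = 9.66 × 10⁻⁹ GeV.
Result: 9.66 × 10⁻⁹ × 5.33 × 10⁻¹⁹ = 5.15 × 10⁻²⁷ kg·m/s.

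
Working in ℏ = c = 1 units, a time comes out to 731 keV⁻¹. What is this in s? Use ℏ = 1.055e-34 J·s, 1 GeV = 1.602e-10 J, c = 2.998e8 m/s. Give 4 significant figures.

A time is [E]⁻¹ in ℏ=c=1; restore one factor of ℏ.
1 GeV⁻¹ → ℏ × (1 GeV in J)⁻¹ = 6.586e-25 s.
Convert the energy scale: 731 keV⁻¹ = 7.31e8 GeV⁻¹.
Result: 7.31e8 × 6.586e-25 = 4.814e-16 s.

4.814e-16 s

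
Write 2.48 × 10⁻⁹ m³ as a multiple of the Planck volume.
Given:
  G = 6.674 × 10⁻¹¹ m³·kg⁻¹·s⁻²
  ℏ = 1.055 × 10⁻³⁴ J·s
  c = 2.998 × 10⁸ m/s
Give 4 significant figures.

Planck volume: V_P = (ℏG/c³)^(3/2) = 4.224 × 10⁻¹⁰⁵ m³.
2.48 × 10⁻⁹ / 4.224 × 10⁻¹⁰⁵ = 5.871 × 10⁹⁵

5.871 × 10⁹⁵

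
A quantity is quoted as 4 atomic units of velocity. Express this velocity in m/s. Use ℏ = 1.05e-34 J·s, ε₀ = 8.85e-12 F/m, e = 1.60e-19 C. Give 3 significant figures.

One atomic unit of velocity: v_au = e²/(4πε₀ℏ) = 2.19e6 m/s.
4 × 2.19e6 m/s = 8.77e6 m/s

8.77e6 m/s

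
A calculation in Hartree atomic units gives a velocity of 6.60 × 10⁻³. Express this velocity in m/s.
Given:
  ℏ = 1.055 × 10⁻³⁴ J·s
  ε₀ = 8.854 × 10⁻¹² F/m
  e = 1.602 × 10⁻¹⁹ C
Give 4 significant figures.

1.443 × 10⁴ m/s

One atomic unit of velocity: v_au = e²/(4πε₀ℏ) = 2.186 × 10⁶ m/s.
6.60 × 10⁻³ × 2.186 × 10⁶ m/s = 1.443 × 10⁴ m/s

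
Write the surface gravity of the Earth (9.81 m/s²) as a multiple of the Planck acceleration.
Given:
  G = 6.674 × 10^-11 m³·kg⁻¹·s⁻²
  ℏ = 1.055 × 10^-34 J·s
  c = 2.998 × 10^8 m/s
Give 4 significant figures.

Planck acceleration: a_P = √(c⁷/(ℏG)) = 5.560 × 10^51 m/s².
9.81 / 5.560 × 10^51 = 1.764 × 10^-51

1.764 × 10^-51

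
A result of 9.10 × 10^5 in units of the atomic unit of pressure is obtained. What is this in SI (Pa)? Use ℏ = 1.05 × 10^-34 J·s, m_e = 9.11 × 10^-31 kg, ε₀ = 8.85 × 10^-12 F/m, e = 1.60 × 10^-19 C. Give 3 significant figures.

2.74 × 10^19 Pa

One atomic unit of pressure: P_au = E_h/a₀³ = m_e⁴e¹⁰/((4πε₀)⁵ℏ⁸) = 3.01 × 10^13 Pa.
9.10 × 10^5 × 3.01 × 10^13 Pa = 2.74 × 10^19 Pa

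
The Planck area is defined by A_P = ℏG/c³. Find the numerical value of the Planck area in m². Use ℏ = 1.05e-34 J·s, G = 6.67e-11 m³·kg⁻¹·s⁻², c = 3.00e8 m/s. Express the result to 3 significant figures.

2.59e-70 m²

A_P = ℏG/c³
  = 7.00e-45 / 2.70e25
  = 2.59e-70 m²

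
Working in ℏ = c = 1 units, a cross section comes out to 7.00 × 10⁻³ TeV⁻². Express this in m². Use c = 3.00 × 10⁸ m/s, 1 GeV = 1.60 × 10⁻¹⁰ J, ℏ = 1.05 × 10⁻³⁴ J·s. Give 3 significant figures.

2.71 × 10⁻⁴⁰ m²

Area is [L]² = [E]⁻²·(ℏc)²; restore (ℏc)².
1 GeV⁻² → (ℏc)² × (1 GeV in J)⁻² = 3.88 × 10⁻³² m².
Convert the energy scale: 7.00 × 10⁻³ TeV⁻² = 7.00 × 10⁻⁹ GeV⁻².
Result: 7.00 × 10⁻⁹ × 3.88 × 10⁻³² = 2.71 × 10⁻⁴⁰ m².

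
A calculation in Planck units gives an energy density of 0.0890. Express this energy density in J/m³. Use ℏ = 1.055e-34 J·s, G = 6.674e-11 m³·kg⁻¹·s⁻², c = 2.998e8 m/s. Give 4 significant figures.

4.123e112 J/m³

One Planck energy density: u_P = c⁷/(ℏG²) = 4.632e113 J/m³.
0.0890 × 4.632e113 J/m³ = 4.123e112 J/m³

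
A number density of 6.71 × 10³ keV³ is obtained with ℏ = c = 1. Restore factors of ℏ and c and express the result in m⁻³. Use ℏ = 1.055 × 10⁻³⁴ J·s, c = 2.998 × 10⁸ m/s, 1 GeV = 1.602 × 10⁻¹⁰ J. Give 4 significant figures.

8.719 × 10³² m⁻³

Number density is [L]⁻³ = [E]³/(ℏc)³.
1 GeV³ → 1/(ℏc)³ × (1 GeV in J)³ = 1.299 × 10⁴⁷ m⁻³.
Convert the energy scale: 6.71 × 10³ keV³ = 6.71 × 10⁻¹⁵ GeV³.
Result: 6.71 × 10⁻¹⁵ × 1.299 × 10⁴⁷ = 8.719 × 10³² m⁻³.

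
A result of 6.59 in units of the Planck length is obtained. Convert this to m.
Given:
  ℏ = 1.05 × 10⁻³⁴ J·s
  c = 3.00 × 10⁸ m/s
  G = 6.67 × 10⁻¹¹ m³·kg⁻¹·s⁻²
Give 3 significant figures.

1.06 × 10⁻³⁴ m

One Planck length: ℓ_P = √(ℏG/c³) = 1.61 × 10⁻³⁵ m.
6.59 × 1.61 × 10⁻³⁵ m = 1.06 × 10⁻³⁴ m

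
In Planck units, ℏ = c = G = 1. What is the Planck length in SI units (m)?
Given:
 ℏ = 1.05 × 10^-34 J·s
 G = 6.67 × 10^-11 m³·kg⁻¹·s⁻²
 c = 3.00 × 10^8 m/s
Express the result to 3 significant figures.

1.61 × 10^-35 m

From ℏ = c = G = 1 the length scale is ℓ_P = √(ℏG/c³).
  = √(2.59 × 10^-70)
  = 1.61 × 10^-35 m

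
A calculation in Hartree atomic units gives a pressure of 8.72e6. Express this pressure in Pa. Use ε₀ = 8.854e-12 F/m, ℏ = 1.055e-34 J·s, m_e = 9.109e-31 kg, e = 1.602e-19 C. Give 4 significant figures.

One atomic unit of pressure: P_au = E_h/a₀³ = m_e⁴e¹⁰/((4πε₀)⁵ℏ⁸) = 2.929e13 Pa.
8.72e6 × 2.929e13 Pa = 2.554e20 Pa

2.554e20 Pa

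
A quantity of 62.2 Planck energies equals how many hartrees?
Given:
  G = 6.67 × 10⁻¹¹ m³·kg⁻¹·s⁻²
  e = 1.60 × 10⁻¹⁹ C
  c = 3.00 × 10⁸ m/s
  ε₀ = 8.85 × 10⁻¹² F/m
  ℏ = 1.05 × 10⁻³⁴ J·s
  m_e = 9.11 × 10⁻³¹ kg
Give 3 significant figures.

Planck energy: E_P = √(ℏc⁵/G) = 1.96 × 10⁹ J
hartree: E_h = m_e e⁴/(4πε₀ℏ)² = 4.38 × 10⁻¹⁸ J
62.2 × 1.96 × 10⁹ / 4.38 × 10⁻¹⁸ = 2.78 × 10²⁸

2.78 × 10²⁸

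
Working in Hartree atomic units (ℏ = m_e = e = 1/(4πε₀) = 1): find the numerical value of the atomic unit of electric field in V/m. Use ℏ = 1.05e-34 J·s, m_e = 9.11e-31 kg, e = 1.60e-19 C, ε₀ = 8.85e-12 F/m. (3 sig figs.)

5.20e11 V/m

The unique combination of the constants set to 1 with dimensions of electric field is E_au = E_h/(e a₀) = m_e²e⁵/((4πε₀)³ℏ⁴).
E_h = 4.38e-18 J
a₀ = 5.26e-11 m
E_h/(e·a₀) = 5.20e11 V/m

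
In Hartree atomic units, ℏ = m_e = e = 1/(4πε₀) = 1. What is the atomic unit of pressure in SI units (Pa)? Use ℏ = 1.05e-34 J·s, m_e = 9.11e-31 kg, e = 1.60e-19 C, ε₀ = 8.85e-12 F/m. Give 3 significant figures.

3.01e13 Pa

Dimensional analysis gives P_au = E_h/a₀³ = m_e⁴e¹⁰/((4πε₀)⁵ℏ⁸).
E_h = 4.38e-18 J
a₀ = 5.26e-11 m
E_h/a₀³ = 3.01e13 Pa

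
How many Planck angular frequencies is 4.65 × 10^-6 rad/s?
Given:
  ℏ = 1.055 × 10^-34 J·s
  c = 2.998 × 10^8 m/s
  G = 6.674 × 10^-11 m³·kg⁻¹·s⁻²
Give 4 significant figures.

Planck angular frequency: ω_P = √(c⁵/(ℏG)) = 1.855 × 10^43 rad/s.
4.65 × 10^-6 / 1.855 × 10^43 = 2.507 × 10^-49

2.507 × 10^-49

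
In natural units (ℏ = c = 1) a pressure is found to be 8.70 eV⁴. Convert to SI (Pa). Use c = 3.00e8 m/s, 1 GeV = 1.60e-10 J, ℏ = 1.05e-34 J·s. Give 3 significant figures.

Pressure is [E]/[L]³ = [E]⁴/(ℏc)³.
1 GeV⁴ → 1/(ℏc)³ × (1 GeV in J)⁴ = 2.10e37 Pa.
Convert the energy scale: 8.70 eV⁴ = 8.70e-36 GeV⁴.
Result: 8.70e-36 × 2.10e37 = 182 Pa.

182 Pa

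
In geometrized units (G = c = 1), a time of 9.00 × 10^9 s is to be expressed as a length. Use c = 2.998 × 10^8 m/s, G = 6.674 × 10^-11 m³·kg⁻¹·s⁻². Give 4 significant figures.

Time → length via c.
9.00 × 10^9 s × (c) = 2.698 × 10^18 m

2.698 × 10^18 m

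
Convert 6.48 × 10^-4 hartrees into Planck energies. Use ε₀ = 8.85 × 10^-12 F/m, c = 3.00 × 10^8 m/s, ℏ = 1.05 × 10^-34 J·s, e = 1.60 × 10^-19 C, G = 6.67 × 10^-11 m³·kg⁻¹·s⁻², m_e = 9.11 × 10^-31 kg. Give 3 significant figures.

hartree: E_h = m_e e⁴/(4πε₀ℏ)² = 4.38 × 10^-18 J
Planck energy: E_P = √(ℏc⁵/G) = 1.96 × 10^9 J
6.48 × 10^-4 × 4.38 × 10^-18 / 1.96 × 10^9 = 1.45 × 10^-30

1.45 × 10^-30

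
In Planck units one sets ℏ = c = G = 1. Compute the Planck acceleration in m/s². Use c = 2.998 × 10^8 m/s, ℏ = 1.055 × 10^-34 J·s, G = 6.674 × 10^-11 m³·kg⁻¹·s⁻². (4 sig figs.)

5.560 × 10^51 m/s²

a_P = √(c⁷/(ℏG))
  = √(3.092 × 10^103)
  = 5.560 × 10^51 m/s²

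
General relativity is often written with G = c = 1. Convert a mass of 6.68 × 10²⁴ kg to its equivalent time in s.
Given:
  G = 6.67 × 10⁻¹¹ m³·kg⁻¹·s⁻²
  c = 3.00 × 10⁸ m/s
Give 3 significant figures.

Mass → time via G/c³.
6.68 × 10²⁴ kg × (G/c³) = 1.65 × 10⁻¹¹ s

1.65 × 10⁻¹¹ s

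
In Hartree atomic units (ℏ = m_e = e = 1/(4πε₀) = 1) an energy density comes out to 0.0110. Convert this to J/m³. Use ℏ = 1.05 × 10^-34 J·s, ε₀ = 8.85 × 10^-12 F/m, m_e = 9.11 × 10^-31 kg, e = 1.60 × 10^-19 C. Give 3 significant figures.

One atomic unit of energy density: u_au = E_h/a₀³ = m_e⁴e¹⁰/((4πε₀)⁵ℏ⁸) = 3.01 × 10^13 J/m³.
0.0110 × 3.01 × 10^13 J/m³ = 3.31 × 10^11 J/m³

3.31 × 10^11 J/m³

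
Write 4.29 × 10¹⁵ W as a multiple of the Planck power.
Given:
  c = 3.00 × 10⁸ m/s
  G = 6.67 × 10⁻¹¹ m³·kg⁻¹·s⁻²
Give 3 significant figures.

Planck power: P_P = c⁵/G = 3.64 × 10⁵² W.
4.29 × 10¹⁵ / 3.64 × 10⁵² = 1.18 × 10⁻³⁷

1.18 × 10⁻³⁷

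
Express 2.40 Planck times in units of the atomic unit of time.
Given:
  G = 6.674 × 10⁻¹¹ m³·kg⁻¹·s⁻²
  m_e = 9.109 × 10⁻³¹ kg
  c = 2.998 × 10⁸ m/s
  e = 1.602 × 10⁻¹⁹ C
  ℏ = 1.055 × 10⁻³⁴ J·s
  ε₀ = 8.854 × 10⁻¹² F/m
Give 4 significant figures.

5.341 × 10⁻²⁷

Planck time: t_P = √(ℏG/c⁵) = 5.392 × 10⁻⁴⁴ s
atomic unit of time: τ_au = (4πε₀)²ℏ³/(m_e e⁴) = 2.423 × 10⁻¹⁷ s
2.40 × 5.392 × 10⁻⁴⁴ / 2.423 × 10⁻¹⁷ = 5.341 × 10⁻²⁷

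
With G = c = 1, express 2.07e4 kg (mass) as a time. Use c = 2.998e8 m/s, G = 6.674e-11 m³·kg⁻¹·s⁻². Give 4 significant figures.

5.127e-32 s

Mass → time via G/c³.
2.07e4 kg × (G/c³) = 5.127e-32 s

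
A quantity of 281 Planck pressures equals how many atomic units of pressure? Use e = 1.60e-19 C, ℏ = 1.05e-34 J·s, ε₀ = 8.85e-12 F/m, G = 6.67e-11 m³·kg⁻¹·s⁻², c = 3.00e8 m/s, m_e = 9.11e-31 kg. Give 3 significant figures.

4.37e102

Planck pressure: p_P = c⁷/(ℏG²) = 4.68e113 Pa
atomic unit of pressure: P_au = E_h/a₀³ = m_e⁴e¹⁰/((4πε₀)⁵ℏ⁸) = 3.01e13 Pa
281 × 4.68e113 / 3.01e13 = 4.37e102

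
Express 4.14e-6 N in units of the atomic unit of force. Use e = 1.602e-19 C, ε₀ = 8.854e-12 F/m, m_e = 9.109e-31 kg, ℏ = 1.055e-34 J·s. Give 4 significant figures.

atomic unit of force: F_au = E_h/a₀ = m_e²e⁶/((4πε₀)³ℏ⁴) = 8.220e-8 N.
4.14e-6 / 8.220e-8 = 50.37

50.37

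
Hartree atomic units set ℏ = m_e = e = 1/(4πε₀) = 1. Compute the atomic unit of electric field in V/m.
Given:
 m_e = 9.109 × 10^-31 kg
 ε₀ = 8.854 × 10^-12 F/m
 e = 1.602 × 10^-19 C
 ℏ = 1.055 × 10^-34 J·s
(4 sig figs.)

From ℏ = m_e = e = 1/(4πε₀) = 1 the electric field scale is E_au = E_h/(e a₀) = m_e²e⁵/((4πε₀)³ℏ⁴).
E_h = 4.354 × 10^-18 J
a₀ = 5.297 × 10^-11 m
E_h/(e·a₀) = 5.131 × 10^11 V/m

5.131 × 10^11 V/m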